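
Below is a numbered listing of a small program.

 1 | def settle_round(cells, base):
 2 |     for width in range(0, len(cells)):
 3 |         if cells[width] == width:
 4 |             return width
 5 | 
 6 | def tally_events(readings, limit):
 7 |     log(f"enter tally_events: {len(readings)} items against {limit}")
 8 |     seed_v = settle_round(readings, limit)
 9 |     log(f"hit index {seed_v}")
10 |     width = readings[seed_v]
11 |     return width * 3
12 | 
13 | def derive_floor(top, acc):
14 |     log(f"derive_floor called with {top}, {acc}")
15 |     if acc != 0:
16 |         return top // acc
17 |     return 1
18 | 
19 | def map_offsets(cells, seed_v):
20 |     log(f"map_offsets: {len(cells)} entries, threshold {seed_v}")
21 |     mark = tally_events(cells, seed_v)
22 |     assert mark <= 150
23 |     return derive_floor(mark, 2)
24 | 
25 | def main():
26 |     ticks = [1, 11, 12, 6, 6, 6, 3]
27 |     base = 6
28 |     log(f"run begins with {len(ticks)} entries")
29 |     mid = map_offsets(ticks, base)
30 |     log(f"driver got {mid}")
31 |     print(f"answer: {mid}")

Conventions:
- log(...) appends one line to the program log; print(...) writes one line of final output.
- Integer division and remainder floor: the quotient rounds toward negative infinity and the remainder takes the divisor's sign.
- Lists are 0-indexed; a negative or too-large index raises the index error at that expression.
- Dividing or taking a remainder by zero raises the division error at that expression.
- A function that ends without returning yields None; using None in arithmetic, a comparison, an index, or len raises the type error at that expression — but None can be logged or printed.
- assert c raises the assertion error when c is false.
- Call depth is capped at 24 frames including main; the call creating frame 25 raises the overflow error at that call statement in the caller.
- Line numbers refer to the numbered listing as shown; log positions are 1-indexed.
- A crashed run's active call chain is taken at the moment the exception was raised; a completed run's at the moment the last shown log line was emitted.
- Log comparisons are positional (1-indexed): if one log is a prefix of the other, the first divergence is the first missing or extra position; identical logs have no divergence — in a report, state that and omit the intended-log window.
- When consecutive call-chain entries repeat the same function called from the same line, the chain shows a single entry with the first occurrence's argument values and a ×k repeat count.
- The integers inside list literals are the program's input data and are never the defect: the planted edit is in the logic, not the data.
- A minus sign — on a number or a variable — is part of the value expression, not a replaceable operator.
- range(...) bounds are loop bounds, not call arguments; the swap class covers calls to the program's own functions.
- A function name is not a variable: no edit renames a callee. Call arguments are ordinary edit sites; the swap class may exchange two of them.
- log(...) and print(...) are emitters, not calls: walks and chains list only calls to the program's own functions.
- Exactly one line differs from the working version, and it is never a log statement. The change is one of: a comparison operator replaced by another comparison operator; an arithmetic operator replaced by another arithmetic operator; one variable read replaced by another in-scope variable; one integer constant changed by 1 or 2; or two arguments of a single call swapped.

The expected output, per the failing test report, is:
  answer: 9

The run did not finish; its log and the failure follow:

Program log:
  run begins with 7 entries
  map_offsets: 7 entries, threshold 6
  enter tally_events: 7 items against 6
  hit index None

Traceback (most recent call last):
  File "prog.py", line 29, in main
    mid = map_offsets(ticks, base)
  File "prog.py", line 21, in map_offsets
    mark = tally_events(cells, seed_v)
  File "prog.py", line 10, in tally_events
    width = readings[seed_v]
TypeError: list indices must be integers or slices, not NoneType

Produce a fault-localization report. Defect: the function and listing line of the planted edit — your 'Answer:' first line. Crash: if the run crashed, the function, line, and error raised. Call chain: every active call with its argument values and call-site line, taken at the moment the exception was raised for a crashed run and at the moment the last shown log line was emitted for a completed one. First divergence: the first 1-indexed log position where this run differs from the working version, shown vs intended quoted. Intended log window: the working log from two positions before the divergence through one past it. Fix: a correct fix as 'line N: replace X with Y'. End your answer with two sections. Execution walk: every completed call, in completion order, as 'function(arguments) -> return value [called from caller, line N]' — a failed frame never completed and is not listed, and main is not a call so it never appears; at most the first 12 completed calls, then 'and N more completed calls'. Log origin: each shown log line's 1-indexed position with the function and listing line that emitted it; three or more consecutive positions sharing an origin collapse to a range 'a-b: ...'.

Answer: the defect is in settle_round at line 3.
Core observation: Everything matches until log position 4, which reads 'hit index None' in place of 'hit index 3'.
Crash: tally_events, line 10, TypeError.
Call chain: main -> map_offsets([1, 11, 12, 6, 6, 6, 3], 6) (called at line 29) -> tally_events([1, 11, 12, 6, 6, 6, 3], 6) (called at line 21).
First divergence: at position 4 the run shows 'hit index None' where the working version logs 'hit index 3'.
Intended log window:
  2: map_offsets: 7 entries, threshold 6
  3: enter tally_events: 7 items against 6
  4: hit index 3
  5: derive_floor called with 18, 2
Execution walk:
  settle_round([1, 11, 12, 6, 6, 6, 3], 6) -> None  [called from tally_events, line 8]
Log origins:
  1: logged in main at line 28
  2: logged in map_offsets at line 20
  3: logged in tally_events at line 7
  4: logged in tally_events at line 9
A correct fix: line 3: replace `cells[width] == width` with `cells[width] == base`.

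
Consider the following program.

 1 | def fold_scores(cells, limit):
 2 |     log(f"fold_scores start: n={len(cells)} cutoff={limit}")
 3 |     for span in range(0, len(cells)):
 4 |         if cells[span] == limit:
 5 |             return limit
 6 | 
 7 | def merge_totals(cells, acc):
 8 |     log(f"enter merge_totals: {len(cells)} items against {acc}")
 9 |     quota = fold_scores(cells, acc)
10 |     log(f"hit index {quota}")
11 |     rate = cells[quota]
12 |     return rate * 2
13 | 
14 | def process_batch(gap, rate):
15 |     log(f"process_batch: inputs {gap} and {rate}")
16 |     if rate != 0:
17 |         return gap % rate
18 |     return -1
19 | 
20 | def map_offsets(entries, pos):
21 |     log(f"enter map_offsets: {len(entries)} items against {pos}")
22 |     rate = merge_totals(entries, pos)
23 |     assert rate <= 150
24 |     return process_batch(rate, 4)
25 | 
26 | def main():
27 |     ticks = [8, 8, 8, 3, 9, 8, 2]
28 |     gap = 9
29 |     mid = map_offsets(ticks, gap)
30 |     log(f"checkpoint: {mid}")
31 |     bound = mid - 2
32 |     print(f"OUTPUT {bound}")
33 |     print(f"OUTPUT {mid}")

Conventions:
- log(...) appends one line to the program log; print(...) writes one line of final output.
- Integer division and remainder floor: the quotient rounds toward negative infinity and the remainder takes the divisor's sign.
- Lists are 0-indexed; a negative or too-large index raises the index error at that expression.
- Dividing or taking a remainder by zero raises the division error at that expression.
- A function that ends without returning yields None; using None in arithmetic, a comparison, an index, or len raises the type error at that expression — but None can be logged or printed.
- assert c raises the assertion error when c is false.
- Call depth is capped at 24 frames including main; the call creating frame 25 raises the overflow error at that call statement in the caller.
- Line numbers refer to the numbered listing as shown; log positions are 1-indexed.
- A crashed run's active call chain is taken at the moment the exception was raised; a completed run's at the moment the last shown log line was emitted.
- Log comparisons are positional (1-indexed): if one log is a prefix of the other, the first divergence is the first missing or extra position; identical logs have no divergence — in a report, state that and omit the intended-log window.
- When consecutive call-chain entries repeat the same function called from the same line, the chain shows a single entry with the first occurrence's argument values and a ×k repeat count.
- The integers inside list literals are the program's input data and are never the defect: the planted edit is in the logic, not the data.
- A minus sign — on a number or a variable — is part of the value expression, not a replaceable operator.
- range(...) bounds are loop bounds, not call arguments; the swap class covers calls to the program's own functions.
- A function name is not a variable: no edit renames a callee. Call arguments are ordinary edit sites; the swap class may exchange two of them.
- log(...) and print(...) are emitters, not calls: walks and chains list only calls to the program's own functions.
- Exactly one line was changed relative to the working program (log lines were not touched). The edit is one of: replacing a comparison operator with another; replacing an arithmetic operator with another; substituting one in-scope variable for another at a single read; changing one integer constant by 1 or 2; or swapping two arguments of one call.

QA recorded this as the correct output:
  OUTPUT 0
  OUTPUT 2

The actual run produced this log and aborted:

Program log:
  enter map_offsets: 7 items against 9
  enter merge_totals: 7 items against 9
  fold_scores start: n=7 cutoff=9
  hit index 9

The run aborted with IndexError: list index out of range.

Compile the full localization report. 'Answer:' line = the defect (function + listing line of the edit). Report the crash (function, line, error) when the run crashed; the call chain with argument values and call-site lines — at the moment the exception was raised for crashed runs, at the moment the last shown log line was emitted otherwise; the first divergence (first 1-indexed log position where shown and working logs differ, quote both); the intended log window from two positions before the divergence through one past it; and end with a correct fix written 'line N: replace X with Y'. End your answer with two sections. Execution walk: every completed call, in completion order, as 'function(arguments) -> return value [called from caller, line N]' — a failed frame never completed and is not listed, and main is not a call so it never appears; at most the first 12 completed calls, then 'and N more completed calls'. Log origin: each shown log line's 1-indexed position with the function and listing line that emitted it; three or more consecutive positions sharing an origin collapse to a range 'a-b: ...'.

Answer: the defect is in fold_scores at line 5.
Key fact: At log position 4 the runs split — shown 'hit index 9', but the working version logs 'hit index 4'.
Crash: merge_totals, line 11, IndexError.
Call chain: main -> map_offsets([8, 8, 8, 3, 9, 8, 2], 9) (called at line 29) -> merge_totals([8, 8, 8, 3, 9, 8, 2], 9) (called at line 22).
First divergence: position 4 — the shown line 'hit index 9' should read 'hit index 4'.
Intended log window:
  2: enter merge_totals: 7 items against 9
  3: fold_scores start: n=7 cutoff=9
  4: hit index 4
  5: process_batch: inputs 18 and 4
Execution walk:
  fold_scores([8, 8, 8, 3, 9, 8, 2], 9) -> 9  [called from merge_totals, line 9]
Log origins:
  1: emitted by map_offsets (line 21)
  2: emitted by merge_totals (line 8)
  3: emitted by fold_scores (line 2)
  4: emitted by merge_totals (line 10)
A correct fix: line 5: replace `limit` with `span`.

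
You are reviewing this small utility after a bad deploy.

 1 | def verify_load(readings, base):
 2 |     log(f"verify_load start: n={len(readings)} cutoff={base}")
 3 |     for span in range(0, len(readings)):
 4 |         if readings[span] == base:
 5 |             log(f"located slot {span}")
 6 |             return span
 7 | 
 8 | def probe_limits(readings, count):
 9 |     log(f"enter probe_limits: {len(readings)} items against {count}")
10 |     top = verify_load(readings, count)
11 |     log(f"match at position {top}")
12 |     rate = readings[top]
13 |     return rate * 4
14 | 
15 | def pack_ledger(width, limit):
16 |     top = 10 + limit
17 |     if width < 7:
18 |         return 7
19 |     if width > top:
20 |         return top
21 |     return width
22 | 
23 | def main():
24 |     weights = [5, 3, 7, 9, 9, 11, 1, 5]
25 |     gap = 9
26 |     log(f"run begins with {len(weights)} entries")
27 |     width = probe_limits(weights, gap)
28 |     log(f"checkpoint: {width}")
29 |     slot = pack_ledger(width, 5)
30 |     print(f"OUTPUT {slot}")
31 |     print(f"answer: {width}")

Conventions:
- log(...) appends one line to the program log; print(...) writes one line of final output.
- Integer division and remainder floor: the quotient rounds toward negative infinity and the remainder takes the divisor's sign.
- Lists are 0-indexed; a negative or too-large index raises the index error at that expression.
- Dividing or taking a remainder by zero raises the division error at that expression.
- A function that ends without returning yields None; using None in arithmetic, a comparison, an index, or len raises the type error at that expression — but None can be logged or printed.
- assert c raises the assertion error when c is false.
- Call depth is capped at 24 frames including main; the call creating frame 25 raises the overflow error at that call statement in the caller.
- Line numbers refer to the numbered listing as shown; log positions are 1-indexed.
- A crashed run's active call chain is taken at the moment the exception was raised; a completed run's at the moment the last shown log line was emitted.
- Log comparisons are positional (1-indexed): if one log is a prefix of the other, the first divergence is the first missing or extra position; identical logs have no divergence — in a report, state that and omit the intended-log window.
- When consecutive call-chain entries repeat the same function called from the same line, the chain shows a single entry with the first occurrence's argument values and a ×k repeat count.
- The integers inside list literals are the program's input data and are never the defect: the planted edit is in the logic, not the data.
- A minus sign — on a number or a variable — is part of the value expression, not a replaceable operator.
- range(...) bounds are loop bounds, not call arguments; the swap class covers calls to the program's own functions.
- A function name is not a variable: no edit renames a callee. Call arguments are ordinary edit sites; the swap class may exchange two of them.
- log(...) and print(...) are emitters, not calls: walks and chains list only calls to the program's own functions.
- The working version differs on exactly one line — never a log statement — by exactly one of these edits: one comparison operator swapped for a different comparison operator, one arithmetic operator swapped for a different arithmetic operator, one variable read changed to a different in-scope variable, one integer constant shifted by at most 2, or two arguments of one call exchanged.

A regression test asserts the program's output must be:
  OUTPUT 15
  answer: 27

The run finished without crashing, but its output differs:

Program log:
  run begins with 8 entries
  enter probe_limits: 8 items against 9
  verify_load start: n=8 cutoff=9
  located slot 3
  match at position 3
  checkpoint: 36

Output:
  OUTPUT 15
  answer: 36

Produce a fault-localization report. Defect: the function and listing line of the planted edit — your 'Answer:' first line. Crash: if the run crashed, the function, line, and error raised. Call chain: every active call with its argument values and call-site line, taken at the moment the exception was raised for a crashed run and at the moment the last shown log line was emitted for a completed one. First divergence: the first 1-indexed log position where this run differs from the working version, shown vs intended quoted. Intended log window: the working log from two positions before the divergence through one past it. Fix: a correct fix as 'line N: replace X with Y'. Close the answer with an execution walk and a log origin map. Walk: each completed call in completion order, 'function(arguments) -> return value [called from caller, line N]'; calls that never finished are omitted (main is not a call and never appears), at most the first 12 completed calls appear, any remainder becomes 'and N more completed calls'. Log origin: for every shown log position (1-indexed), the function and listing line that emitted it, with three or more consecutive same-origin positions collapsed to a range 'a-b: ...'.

Answer: the defect is in probe_limits at line 13.
Key observation: Log line 6 is where behavior first shows: 'checkpoint: 36' appears instead of 'checkpoint: 27'.
Call chain: main.
First divergence: at position 6 the run shows 'checkpoint: 36' where the working version logs 'checkpoint: 27'.
Intended log window:
  4: located slot 3
  5: match at position 3
  6: checkpoint: 27
Execution walk:
  verify_load([5, 3, 7, 9, 9, 11, 1, 5], 9) -> 3  [called from probe_limits, line 10]
  probe_limits([5, 3, 7, 9, 9, 11, 1, 5], 9) -> 36  [called from main, line 27]
  pack_ledger(36, 5) -> 15  [called from main, line 29]
Log origin:
  1: emitted by main (line 26)
  2: emitted by probe_limits (line 9)
  3: emitted by verify_load (line 2)
  4: emitted by verify_load (line 5)
  5: emitted by probe_limits (line 11)
  6: emitted by main (line 28)
A correct fix: line 13: replace `4` with `3`.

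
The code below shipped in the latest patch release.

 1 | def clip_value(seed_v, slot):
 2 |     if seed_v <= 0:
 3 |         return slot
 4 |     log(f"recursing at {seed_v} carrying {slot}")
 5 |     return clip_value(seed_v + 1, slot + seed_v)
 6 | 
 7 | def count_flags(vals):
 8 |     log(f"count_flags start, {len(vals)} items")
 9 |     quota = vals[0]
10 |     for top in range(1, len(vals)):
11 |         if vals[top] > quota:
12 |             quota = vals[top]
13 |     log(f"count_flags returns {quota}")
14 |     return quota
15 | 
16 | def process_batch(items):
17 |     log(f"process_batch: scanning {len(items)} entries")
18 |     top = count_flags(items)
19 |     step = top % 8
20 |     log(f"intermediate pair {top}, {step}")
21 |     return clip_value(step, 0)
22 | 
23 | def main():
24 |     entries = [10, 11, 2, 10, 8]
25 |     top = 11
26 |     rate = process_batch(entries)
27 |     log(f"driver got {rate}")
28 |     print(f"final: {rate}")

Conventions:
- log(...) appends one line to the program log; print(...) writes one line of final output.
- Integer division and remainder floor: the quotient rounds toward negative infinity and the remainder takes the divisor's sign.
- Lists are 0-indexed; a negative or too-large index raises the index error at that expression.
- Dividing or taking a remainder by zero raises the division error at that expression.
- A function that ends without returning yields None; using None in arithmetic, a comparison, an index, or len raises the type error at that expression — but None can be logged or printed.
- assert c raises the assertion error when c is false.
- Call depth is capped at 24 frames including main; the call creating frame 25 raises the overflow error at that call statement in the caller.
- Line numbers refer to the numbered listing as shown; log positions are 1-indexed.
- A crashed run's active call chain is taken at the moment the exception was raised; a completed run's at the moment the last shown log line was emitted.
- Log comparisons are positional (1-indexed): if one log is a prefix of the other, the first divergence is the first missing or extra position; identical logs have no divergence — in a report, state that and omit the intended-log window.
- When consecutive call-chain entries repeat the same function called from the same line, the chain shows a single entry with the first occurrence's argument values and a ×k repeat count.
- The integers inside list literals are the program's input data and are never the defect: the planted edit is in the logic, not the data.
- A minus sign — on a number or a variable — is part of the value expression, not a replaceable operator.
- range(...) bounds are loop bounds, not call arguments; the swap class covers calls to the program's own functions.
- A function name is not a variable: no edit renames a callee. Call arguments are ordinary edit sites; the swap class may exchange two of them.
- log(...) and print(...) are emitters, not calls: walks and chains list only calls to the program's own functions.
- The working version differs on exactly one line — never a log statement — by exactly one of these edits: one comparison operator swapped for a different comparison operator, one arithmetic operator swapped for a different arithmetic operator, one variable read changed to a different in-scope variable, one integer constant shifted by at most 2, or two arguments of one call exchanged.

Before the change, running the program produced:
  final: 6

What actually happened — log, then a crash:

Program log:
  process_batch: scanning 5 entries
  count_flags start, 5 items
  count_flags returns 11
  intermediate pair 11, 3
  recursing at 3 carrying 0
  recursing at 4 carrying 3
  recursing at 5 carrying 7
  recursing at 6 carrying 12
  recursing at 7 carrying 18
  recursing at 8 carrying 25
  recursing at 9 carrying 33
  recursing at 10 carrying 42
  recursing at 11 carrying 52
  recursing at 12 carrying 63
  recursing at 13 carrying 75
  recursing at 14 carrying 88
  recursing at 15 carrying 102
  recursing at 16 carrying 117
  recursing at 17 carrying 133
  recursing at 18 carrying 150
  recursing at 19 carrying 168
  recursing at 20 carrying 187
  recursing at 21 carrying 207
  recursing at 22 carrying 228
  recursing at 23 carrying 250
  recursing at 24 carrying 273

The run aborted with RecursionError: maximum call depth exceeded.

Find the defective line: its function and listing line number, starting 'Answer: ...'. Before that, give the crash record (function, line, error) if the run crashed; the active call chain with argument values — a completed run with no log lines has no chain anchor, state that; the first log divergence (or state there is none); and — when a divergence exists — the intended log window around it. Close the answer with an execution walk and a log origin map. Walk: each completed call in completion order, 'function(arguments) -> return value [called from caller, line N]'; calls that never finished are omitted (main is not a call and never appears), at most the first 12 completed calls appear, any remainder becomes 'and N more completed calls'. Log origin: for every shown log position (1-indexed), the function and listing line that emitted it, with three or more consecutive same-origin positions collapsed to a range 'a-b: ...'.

Answer: the defect is in clip_value at line 5.
Key observation: Everything matches until log position 6, which reads 'recursing at 4 carrying 3' in place of 'recursing at 2 carrying 3'.
Crash: clip_value, line 5, RecursionError.
Call chain: main -> process_batch([10, 11, 2, 10, 8]) (called at line 26) -> clip_value(3, 0) (called at line 21) -> clip_value(4, 3) (called at line 5) ×21.
First divergence: at position 6 the run shows 'recursing at 4 carrying 3' where the working version logs 'recursing at 2 carrying 3'.
Intended log window:
  4: intermediate pair 11, 3
  5: recursing at 3 carrying 0
  6: recursing at 2 carrying 3
  7: recursing at 1 carrying 5
Execution walk:
  count_flags([10, 11, 2, 10, 8]) -> 11  [called from process_batch, line 18]
Log origins:
  1: emitted by process_batch (line 17)
  2: emitted by count_flags (line 8)
  3: emitted by count_flags (line 13)
  4: emitted by process_batch (line 20)
  5-26: emitted by clip_value (line 4)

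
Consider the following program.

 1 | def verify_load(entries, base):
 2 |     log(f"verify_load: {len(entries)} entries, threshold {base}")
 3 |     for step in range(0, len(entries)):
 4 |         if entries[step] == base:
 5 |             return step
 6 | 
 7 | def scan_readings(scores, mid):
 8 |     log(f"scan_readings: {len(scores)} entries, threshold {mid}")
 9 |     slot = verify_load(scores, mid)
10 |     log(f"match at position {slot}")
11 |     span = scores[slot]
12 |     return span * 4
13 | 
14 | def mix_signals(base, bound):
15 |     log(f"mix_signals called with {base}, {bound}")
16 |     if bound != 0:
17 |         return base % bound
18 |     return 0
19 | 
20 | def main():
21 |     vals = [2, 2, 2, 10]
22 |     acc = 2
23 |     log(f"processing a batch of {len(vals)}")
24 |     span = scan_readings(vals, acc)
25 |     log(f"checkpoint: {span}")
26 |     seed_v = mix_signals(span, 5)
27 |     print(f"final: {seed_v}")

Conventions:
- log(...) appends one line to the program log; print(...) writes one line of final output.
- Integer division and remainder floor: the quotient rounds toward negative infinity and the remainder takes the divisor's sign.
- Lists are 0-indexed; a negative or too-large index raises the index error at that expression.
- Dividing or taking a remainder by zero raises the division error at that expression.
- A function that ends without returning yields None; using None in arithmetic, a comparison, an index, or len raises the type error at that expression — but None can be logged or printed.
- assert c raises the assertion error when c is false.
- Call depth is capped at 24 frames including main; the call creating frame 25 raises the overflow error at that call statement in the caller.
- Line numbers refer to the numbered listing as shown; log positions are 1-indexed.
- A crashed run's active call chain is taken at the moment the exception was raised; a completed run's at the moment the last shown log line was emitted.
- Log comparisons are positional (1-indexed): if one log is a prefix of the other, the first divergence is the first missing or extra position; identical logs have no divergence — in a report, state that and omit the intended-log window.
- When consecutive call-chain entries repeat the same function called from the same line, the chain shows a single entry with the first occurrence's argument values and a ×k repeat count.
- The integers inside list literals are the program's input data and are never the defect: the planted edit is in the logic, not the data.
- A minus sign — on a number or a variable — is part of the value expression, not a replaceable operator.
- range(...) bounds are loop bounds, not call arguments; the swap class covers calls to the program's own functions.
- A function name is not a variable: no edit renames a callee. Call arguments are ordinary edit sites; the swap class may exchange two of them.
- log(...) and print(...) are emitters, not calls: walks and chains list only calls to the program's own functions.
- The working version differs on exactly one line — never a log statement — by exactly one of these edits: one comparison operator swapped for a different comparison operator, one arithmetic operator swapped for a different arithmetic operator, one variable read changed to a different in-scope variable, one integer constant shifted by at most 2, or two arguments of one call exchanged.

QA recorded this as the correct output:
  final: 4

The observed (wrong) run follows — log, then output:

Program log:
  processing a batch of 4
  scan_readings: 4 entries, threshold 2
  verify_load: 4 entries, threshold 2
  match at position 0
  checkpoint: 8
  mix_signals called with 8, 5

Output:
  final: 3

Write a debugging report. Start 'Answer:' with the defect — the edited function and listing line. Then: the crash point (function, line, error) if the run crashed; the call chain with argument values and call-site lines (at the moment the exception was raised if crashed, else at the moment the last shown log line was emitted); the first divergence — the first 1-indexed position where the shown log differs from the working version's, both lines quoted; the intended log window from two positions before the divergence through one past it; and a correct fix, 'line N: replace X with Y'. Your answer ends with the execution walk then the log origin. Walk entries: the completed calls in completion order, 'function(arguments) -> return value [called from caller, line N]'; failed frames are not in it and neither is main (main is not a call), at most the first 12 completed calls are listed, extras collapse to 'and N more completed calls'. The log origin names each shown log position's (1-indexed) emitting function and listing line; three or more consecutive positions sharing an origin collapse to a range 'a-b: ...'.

Answer: the defect is in scan_readings at line 12.
The tell: Everything matches until log position 5, which reads 'checkpoint: 8' in place of 'checkpoint: 4'.
Call chain: main -> mix_signals(8, 5) (called at line 26).
First divergence: position 5; shown 'checkpoint: 8' vs intended 'checkpoint: 4'.
Intended log window:
  3: verify_load: 4 entries, threshold 2
  4: match at position 0
  5: checkpoint: 4
  6: mix_signals called with 4, 5
Execution walk:
  verify_load([2, 2, 2, 10], 2) -> 0  [called from scan_readings, line 9]
  scan_readings([2, 2, 2, 10], 2) -> 8  [called from main, line 24]
  mix_signals(8, 5) -> 3  [called from main, line 26]
Log line origins:
  1: emitted by main (line 23)
  2: emitted by scan_readings (line 8)
  3: emitted by verify_load (line 2)
  4: emitted by scan_readings (line 10)
  5: emitted by main (line 25)
  6: emitted by mix_signals (line 15)
A correct fix: line 12: replace `4` with `2`.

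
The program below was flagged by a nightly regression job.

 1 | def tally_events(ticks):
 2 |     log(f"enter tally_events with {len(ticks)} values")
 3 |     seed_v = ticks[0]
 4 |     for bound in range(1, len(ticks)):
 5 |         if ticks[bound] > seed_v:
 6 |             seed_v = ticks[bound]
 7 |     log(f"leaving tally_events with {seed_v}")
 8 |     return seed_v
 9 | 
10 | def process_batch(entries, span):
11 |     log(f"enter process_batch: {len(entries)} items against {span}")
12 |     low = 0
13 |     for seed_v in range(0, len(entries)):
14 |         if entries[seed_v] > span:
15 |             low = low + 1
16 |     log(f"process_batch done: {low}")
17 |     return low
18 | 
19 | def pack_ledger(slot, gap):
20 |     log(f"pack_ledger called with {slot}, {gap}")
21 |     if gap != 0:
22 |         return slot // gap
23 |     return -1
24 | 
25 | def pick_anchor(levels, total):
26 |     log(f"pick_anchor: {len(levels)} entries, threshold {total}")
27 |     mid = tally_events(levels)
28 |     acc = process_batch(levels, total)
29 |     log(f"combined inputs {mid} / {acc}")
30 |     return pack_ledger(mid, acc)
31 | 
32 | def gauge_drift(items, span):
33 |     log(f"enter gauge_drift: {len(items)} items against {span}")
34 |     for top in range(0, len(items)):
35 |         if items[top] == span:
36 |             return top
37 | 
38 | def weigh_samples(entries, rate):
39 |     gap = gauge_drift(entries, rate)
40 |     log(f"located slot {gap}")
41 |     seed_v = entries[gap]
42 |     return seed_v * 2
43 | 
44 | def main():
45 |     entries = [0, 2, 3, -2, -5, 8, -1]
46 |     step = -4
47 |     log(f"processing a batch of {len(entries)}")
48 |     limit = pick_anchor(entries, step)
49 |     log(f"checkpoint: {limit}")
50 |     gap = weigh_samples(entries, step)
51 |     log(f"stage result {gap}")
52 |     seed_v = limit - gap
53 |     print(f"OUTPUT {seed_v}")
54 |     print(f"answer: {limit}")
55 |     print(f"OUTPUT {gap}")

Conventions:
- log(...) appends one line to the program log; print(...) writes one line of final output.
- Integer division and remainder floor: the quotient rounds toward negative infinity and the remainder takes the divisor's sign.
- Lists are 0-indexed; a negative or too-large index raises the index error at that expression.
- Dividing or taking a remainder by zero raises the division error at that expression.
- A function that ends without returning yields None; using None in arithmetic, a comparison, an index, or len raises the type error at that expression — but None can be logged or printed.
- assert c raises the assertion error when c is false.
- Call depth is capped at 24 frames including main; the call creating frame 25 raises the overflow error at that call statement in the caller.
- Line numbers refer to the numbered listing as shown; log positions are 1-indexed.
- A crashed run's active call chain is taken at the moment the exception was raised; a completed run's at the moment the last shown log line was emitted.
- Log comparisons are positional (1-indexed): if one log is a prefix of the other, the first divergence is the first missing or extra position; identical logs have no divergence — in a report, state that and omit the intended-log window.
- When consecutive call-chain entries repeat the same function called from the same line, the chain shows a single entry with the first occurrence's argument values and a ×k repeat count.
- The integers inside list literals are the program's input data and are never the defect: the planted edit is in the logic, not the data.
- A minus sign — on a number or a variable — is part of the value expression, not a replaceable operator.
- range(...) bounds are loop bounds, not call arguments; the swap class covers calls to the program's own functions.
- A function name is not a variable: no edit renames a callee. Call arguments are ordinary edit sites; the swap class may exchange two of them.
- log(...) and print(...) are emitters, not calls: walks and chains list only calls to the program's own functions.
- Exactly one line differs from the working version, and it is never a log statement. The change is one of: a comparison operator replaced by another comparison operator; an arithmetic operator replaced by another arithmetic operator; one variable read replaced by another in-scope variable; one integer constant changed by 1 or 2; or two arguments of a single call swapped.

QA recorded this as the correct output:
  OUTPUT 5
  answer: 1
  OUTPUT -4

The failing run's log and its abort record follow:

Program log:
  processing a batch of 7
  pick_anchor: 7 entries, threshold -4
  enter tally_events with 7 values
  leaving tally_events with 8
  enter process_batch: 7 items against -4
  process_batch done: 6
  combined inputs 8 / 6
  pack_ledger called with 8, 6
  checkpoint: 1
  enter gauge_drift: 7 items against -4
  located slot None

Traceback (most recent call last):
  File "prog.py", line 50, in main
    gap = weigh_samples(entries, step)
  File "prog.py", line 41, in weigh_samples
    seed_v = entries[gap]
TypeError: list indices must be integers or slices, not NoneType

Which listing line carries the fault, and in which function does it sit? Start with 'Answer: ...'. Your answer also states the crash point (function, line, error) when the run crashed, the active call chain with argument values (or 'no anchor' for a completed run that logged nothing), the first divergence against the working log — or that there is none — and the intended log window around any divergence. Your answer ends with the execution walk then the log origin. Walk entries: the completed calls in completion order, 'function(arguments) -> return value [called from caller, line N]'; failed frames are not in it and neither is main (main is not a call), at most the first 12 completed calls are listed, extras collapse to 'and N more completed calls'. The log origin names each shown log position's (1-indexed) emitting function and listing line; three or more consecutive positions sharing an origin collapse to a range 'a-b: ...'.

Answer: the defect is in main at line 46.
Core observation: The earliest visible damage is log position 2 — 'pick_anchor: 7 entries, threshold -4' rather than the intended 'pick_anchor: 7 entries, threshold -2'.
Crash: weigh_samples, line 41, TypeError.
Call chain: main -> weigh_samples([0, 2, 3, -2, -5, 8, -1], -4) (called at line 50).
First divergence: position 2 — the shown line 'pick_anchor: 7 entries, threshold -4' should read 'pick_anchor: 7 entries, threshold -2'.
Intended log window:
  1: processing a batch of 7
  2: pick_anchor: 7 entries, threshold -2
  3: enter tally_events with 7 values
Execution walk:
  tally_events([0, 2, 3, -2, -5, 8, -1]) -> 8  [called from pick_anchor, line 27]
  process_batch([0, 2, 3, -2, -5, 8, -1], -4) -> 6  [called from pick_anchor, line 28]
  pack_ledger(8, 6) -> 1  [called from pick_anchor, line 30]
  pick_anchor([0, 2, 3, -2, -5, 8, -1], -4) -> 1  [called from main, line 48]
  gauge_drift([0, 2, 3, -2, -5, 8, -1], -4) -> None  [called from weigh_samples, line 39]
Log origin:
  1: emitted by main (line 47)
  2: emitted by pick_anchor (line 26)
  3: emitted by tally_events (line 2)
  4: emitted by tally_events (line 7)
  5: emitted by process_batch (line 11)
  6: emitted by process_batch (line 16)
  7: emitted by pick_anchor (line 29)
  8: emitted by pack_ledger (line 20)
  9: emitted by main (line 49)
  10: emitted by gauge_drift (line 33)
  11: emitted by weigh_samples (line 40)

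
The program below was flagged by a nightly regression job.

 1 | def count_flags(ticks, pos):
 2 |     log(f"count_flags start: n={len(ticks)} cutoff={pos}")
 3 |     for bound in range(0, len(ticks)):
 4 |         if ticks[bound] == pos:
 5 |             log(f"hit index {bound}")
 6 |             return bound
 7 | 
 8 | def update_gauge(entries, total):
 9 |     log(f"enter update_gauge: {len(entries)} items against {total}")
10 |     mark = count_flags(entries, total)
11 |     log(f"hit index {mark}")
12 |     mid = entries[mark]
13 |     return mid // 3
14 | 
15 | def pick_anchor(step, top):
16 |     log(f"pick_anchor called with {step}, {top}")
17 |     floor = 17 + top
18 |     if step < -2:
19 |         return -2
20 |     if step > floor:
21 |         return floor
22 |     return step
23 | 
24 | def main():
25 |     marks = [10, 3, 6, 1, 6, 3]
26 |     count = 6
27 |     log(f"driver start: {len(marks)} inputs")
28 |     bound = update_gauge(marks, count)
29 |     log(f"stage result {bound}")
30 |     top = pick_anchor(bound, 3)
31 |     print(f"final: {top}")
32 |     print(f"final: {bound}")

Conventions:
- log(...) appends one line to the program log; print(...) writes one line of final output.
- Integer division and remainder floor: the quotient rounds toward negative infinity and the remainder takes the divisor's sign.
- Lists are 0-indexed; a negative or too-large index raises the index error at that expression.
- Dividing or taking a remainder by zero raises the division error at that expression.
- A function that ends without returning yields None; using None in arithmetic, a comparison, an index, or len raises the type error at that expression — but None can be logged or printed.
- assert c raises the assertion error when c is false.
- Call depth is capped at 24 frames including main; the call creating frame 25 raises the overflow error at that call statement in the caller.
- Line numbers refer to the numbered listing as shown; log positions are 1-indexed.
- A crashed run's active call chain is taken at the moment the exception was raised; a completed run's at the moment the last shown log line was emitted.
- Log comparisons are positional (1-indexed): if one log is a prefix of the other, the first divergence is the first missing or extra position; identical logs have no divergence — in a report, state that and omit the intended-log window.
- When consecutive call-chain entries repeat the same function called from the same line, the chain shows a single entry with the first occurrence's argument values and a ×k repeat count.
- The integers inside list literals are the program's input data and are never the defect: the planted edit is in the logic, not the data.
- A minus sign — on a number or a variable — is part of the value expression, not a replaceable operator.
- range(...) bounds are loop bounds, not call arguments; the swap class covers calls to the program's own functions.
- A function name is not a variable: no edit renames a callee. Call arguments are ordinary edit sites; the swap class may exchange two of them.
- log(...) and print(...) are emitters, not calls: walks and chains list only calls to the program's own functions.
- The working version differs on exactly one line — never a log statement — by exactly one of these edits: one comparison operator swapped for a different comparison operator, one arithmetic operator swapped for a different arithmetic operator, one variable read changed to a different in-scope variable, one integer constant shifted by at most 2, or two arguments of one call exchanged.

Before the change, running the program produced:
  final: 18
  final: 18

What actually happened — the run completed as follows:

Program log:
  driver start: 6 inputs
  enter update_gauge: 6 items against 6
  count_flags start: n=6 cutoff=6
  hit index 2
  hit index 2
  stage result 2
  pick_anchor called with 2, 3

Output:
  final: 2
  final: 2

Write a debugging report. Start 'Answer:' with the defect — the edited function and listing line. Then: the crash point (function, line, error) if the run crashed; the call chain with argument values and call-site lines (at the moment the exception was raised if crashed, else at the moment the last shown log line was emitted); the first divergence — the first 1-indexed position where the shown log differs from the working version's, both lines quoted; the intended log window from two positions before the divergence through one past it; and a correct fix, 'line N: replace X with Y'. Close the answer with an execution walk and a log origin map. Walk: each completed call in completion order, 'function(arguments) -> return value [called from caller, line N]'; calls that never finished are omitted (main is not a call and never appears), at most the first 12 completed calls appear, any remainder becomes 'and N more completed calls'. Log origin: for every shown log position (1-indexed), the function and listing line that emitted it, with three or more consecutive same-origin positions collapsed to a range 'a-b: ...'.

Answer: the defect is in update_gauge at line 13.
Key fact: The earliest visible damage is log position 6 — 'stage result 2' rather than the intended 'stage result 18'.
Call chain: main -> pick_anchor(2, 3) (called at line 30).
First divergence: position 6; shown 'stage result 2' vs intended 'stage result 18'.
Intended log window:
  4: hit index 2
  5: hit index 2
  6: stage result 18
  7: pick_anchor called with 18, 3
Execution walk:
  count_flags([10, 3, 6, 1, 6, 3], 6) -> 2  [called from update_gauge, line 10]
  update_gauge([10, 3, 6, 1, 6, 3], 6) -> 2  [called from main, line 28]
  pick_anchor(2, 3) -> 2  [called from main, line 30]
Log line origins:
  1: emitted by main (line 27)
  2: emitted by update_gauge (line 9)
  3: emitted by count_flags (line 2)
  4: emitted by count_flags (line 5)
  5: emitted by update_gauge (line 11)
  6: emitted by main (line 29)
  7: emitted by pick_anchor (line 16)
A correct fix: line 13: replace `//` with `*`.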